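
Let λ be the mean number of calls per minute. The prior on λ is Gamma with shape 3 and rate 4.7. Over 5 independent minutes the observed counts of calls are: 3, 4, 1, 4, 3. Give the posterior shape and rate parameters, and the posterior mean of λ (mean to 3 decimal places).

Posterior: Gamma(shape=18, rate=9.7); mean ≈ 1.856

The Poisson likelihood adds the total count to the shape and the number of exposure periods to the rate. Here ∑xᵢ = 15 and n = 5, so shape 3→18 and rate 4.7→9.7.
Posterior mean = shape/rate = 18/9.7 = 1.856.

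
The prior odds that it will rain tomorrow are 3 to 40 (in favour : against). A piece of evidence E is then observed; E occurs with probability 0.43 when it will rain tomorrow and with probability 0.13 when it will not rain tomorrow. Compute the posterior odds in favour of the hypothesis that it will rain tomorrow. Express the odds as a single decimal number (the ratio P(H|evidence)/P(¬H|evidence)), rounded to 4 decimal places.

Prior odds = 3/40 = 0.075000.
Likelihood ratio for E = 0.43/0.13 = 3.3077.
Posterior odds = prior odds × LR = 0.24808.

Posterior odds ≈ 0.2481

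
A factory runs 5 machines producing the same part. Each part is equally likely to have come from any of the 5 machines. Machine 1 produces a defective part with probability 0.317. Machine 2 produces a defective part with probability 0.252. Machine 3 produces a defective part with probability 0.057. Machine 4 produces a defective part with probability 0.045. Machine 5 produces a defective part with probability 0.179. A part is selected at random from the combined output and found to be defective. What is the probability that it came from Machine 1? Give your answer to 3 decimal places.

Posterior probability ≈ 0.373

P(defective|M1) = 0.317; P(defective|M2) = 0.252; P(defective|M3) = 0.057; P(defective|M4) = 0.045; P(defective|M5) = 0.179.
Prior × likelihood for each source: 0.2·0.317=0.06340, 0.2·0.252=0.05040, 0.2·0.057=0.01140, 0.2·0.045=0.009000, 0.2·0.179=0.03580. Summing gives P(defective) = 0.17000.
P(Machine 1 | defective) = 0.06340 / 0.17000 = 0.373.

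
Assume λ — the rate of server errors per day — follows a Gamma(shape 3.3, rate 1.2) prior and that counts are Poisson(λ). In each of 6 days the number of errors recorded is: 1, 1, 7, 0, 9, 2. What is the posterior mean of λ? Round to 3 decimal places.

Posterior mean ≈ 3.236

Total count ∑xᵢ = 20 over n = 6 days.
Gamma is conjugate to the Poisson likelihood: posterior is Gamma(shape = 3.3+20 = 23.3, rate = 1.2+6 = 7.2).
E[λ | data] = 23.3/7.2 = 3.236.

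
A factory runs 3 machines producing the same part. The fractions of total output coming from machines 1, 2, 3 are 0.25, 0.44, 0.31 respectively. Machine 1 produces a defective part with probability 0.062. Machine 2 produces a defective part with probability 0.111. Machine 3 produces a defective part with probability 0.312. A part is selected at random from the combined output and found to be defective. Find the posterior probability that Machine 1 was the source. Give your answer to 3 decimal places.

Tabulate prior·likelihood by source: [1] prior 0.25, lik 0.062, product 0.01550; [2] prior 0.44, lik 0.111, product 0.04884; [3] prior 0.31, lik 0.312, product 0.09672.
Normalizing constant = 0.16106; the posterior for Machine 1 is its product over the sum, 0.01550/0.16106 = 0.096.

Posterior probability ≈ 0.096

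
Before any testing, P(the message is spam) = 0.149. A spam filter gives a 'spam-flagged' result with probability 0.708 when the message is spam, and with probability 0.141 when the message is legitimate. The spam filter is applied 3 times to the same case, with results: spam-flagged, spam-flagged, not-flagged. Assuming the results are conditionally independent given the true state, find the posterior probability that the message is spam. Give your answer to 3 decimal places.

With H the event that the message is spam, the joint likelihood of the observed sequence is P(data|H) = 0.708·0.708·0.292 = 0.14637 and P(data|¬H) = 0.141·0.141·0.859 = 0.017078.
Bayes: P(H|data) = 0.149·0.14637 / (0.149·0.14637 + 0.851·0.017078) = 0.021809/0.036342 = 0.6001.

Posterior P(H) ≈ 0.600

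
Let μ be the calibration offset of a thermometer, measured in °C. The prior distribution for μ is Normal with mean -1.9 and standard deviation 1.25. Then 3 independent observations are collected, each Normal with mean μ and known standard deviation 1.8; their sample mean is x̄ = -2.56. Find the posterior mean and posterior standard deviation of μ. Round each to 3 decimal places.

With known σ, the Normal prior is conjugate. Weight on the data is w = (n/σ²)/(n/σ² + 1/τ₀²) = 0.925926/(0.925926+0.640000) = 0.59130.
Posterior mean = w·x̄ + (1−w)·μ₀ = 0.59130·-2.56 + 0.40870·-1.9 = -2.290. Posterior variance = 1/(0.925926+0.640000) = 0.638600, so SD = 0.799.

Posterior mean ≈ -2.290; posterior SD ≈ 0.799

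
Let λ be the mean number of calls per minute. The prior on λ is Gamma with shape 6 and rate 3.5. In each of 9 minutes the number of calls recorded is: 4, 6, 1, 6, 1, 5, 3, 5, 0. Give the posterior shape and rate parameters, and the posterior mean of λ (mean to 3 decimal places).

Posterior: Gamma(shape=37, rate=12.5); mean ≈ 2.960

The Poisson likelihood adds the total count to the shape and the number of exposure periods to the rate. Here ∑xᵢ = 31 and n = 9, so shape 6→37 and rate 3.5→12.5.
E[λ | data] = 37/12.5 = 2.960.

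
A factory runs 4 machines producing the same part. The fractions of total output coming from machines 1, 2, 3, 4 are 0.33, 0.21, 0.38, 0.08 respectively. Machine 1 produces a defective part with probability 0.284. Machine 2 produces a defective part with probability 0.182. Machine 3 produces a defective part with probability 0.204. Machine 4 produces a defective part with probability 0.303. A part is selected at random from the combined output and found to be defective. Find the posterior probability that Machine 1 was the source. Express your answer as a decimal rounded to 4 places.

Tabulate prior·likelihood by source: [1] prior 0.33, lik 0.284, product 0.09372; [2] prior 0.21, lik 0.182, product 0.03822; [3] prior 0.38, lik 0.204, product 0.07752; [4] prior 0.08, lik 0.303, product 0.02424.
Normalizing constant = 0.23370; the posterior for Machine 1 is its product over the sum, 0.09372/0.23370 = 0.4010.

Posterior probability ≈ 0.4010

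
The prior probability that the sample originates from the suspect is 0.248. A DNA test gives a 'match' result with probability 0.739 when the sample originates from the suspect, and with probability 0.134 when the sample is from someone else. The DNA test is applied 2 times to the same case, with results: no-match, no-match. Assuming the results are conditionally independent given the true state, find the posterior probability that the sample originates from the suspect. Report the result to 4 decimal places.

Posterior P(H) ≈ 0.0291

With H the event that the sample originates from the suspect, the joint likelihood of the observed sequence is P(data|H) = 0.261·0.261 = 0.068121 and P(data|¬H) = 0.866·0.866 = 0.74996.
Bayes: P(H|data) = 0.248·0.068121 / (0.248·0.068121 + 0.752·0.74996) = 0.016894/0.58086 = 0.0291.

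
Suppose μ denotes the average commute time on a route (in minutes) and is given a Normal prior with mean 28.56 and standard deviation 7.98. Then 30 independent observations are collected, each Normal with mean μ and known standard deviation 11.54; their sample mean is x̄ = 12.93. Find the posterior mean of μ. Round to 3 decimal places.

Prior precision 1/τ₀² = 1/7.98² = 0.0157034; data precision n/σ² = 30/11.54² = 0.225273.
Posterior precision = 0.0157034 + 0.225273 = 0.240977.
Posterior mean = (0.0157034·28.56 + 0.225273·12.93) / 0.240977 = 13.949.

Posterior mean ≈ 13.949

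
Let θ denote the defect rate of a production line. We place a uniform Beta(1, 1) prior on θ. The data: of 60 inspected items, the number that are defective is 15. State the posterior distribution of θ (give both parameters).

Posterior: Beta(16, 46)

The binomial likelihood is conjugate to the Beta prior: with 15 successes and 45 failures, the posterior is Beta(1+15, 1+45) = Beta(16, 46).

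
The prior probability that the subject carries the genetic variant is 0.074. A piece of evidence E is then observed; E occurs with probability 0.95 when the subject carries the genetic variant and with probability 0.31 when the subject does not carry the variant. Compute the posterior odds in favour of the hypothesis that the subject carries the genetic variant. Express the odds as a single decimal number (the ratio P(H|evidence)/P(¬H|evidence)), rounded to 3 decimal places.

Prior odds = 0.074/(1−0.074) = 0.079914.
Likelihood ratio for E = 0.95/0.31 = 3.0645.
Posterior odds = prior odds × LR = 0.24490.

Posterior odds ≈ 0.245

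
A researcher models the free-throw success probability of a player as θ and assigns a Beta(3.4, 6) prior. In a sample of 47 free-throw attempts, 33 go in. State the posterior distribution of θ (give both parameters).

Posterior: Beta(36.4, 20)

The binomial likelihood is conjugate to the Beta prior: with 33 successes and 14 failures, the posterior is Beta(3.4+33, 6+14) = Beta(36.4, 20).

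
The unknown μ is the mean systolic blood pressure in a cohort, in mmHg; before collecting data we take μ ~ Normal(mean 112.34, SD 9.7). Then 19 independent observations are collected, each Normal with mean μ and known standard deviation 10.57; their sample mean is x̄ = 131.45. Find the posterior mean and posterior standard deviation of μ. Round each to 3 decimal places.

With known σ, the Normal prior is conjugate. Weight on the data is w = (n/σ²)/(n/σ² + 1/τ₀²) = 0.170061/(0.170061+0.0106281) = 0.94118.
Posterior mean = w·x̄ + (1−w)·μ₀ = 0.94118·131.45 + 0.058820·112.34 = 130.326. Posterior variance = 1/(0.170061+0.0106281) = 5.53438, so SD = 2.353.

Posterior mean ≈ 130.326; posterior SD ≈ 2.353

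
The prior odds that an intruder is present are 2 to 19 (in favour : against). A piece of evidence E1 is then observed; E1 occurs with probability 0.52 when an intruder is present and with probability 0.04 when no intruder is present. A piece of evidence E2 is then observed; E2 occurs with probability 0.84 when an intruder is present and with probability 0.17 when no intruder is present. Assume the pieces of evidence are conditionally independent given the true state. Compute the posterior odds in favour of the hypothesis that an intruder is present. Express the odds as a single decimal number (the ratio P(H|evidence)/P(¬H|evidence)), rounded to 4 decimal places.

Prior odds = 2/19 = 0.10526.
Likelihood ratio for E1 = 0.52/0.04 = 13.000.
Likelihood ratio for E2 = 0.84/0.17 = 4.9412.
Posterior odds = prior odds × LR₁ × LR₂ = 6.7616.

Posterior odds ≈ 6.7616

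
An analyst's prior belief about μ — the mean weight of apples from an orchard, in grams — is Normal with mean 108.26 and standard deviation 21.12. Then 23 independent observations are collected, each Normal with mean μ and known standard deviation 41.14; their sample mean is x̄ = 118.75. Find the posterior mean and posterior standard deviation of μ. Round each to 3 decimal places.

Posterior mean ≈ 117.265; posterior SD ≈ 7.948

With known σ, the Normal prior is conjugate. Weight on the data is w = (n/σ²)/(n/σ² + 1/τ₀²) = 0.0135894/(0.0135894+0.00224188) = 0.85839.
Posterior mean = w·x̄ + (1−w)·μ₀ = 0.85839·118.75 + 0.14161·108.26 = 117.265. Posterior variance = 1/(0.0135894+0.00224188) = 63.1662, so SD = 7.948.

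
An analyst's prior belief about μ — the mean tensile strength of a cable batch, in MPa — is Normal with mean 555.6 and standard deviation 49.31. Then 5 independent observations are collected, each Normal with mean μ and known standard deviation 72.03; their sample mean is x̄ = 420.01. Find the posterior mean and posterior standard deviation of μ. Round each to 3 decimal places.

With known σ, the Normal prior is conjugate. Weight on the data is w = (n/σ²)/(n/σ² + 1/τ₀²) = 0.00096370/(0.00096370+0.00041127) = 0.70089.
Posterior mean = w·x̄ + (1−w)·μ₀ = 0.70089·420.01 + 0.29911·555.6 = 460.567. Posterior variance = 1/(0.00096370+0.00041127) = 727.286, so SD = 26.968.

Posterior mean ≈ 460.567; posterior SD ≈ 26.968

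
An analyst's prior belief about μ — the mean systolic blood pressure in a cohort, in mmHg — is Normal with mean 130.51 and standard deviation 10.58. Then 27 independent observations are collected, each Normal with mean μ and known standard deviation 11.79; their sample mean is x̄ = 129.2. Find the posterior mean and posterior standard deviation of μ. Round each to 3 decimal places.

Prior precision 1/τ₀² = 1/10.58² = 0.00893364; data precision n/σ² = 27/11.79² = 0.194239.
Posterior precision = 0.00893364 + 0.194239 = 0.203173, giving posterior SD = 1/√0.203173 = 2.219.
Posterior mean = (0.00893364·130.51 + 0.194239·129.2) / 0.203173 = 129.258.

Posterior mean ≈ 129.258; posterior SD ≈ 2.219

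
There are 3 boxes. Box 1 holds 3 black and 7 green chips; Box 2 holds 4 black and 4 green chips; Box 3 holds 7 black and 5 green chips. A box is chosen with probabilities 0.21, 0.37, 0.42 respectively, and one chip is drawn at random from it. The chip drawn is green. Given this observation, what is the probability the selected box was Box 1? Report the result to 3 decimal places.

P(green|Box 1) = 0.7; P(green|Box 2) = 0.5; P(green|Box 3) = 0.4167.
Prior × likelihood for each source: 0.21·0.7=0.1470, 0.37·0.5=0.1850, 0.42·0.4167=0.1750. Summing gives P(green) = 0.50700.
P(Box 1 | green) = 0.1470 / 0.50700 = 0.290.

Posterior probability ≈ 0.290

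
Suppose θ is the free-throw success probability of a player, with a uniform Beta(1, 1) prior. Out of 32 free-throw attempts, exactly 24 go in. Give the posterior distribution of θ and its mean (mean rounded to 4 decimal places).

Posterior: Beta(25, 9); mean ≈ 0.7353

Observing 24 successes and 8 failures updates Beta(1, 1) by adding the success and failure counts to the two shape parameters: α = 1+24 = 25, β = 1+8 = 9.
E[θ | data] = 25/(25+9) = 0.7353.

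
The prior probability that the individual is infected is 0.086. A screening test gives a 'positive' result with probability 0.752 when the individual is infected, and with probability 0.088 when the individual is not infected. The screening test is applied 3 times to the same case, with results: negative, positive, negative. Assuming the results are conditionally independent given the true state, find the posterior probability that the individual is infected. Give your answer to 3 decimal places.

Posterior P(H) ≈ 0.056

Let H be the event that the individual is infected; start with P(H) = 0.086. P('positive'|H) = 0.752, P('positive'|¬H) = 0.088.
Update on result 1 ('negative'): P(H) ← 0.248·0.0860 / (0.248·0.0860 + 0.912·0.9140) = 0.021328/0.85490 = 0.0249.
Update on result 2 ('positive'): P(H) ← 0.752·0.0249 / (0.752·0.0249 + 0.088·0.9751) = 0.018761/0.10457 = 0.1794.
Update on result 3 ('negative'): P(H) ← 0.248·0.1794 / (0.248·0.1794 + 0.912·0.8206) = 0.044496/0.79287 = 0.0561.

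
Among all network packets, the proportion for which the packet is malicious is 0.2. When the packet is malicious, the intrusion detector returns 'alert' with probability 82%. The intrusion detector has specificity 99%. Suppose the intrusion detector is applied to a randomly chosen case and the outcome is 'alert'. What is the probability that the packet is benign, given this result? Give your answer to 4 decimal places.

Write H for 'the packet is malicious'. Prior odds H:¬H = 0.2/0.8 = 0.25000. For the 'alert' outcome, the likelihood ratio is 0.82/0.01 = 82.000.
Posterior odds = 0.25000 × 82.000 = 20.500, so P(H|E) = 20.500/(1+20.500) = 0.9535. Then P(¬H|E) = 1 − 0.9535 = 0.0465.

P(¬H | E) ≈ 0.0465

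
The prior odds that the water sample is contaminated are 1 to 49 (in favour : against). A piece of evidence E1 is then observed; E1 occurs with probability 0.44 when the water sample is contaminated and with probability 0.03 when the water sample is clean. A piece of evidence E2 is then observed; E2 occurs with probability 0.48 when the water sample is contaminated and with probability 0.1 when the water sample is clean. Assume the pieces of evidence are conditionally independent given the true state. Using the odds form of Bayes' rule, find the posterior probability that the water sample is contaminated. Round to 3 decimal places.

Prior odds = 1/49 = 0.020408.
Likelihood ratio for E1 = 0.44/0.03 = 14.667.
Likelihood ratio for E2 = 0.48/0.1 = 4.8000.
Posterior odds = prior odds × LR₁ × LR₂ = 1.4367.
Posterior probability = odds/(1+odds) = 1.4367/2.4367 = 0.590.

Posterior probability ≈ 0.590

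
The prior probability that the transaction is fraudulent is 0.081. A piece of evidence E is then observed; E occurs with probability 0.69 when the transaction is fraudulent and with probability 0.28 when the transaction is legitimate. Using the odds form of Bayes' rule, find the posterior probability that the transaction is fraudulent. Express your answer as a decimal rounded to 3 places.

Posterior probability ≈ 0.178

Prior odds = 0.081/(1−0.081) = 0.088139. In log-odds, ln(0.088139) = -2.4288.
Add log likelihood ratio: ln(2.4643) = 0.90190.
Posterior log-odds = -1.5269, so posterior odds = exp(-1.5269) = 0.21720. Converting, P(H|E) = 0.21720/1.2172 = 0.178.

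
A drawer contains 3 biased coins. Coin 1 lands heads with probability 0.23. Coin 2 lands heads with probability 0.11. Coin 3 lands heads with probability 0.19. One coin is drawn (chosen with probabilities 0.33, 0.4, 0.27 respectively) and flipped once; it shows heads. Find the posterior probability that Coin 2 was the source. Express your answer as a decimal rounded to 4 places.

Posterior probability ≈ 0.2570

P(heads|C1) = 0.23; P(heads|C2) = 0.11; P(heads|C3) = 0.19.
Prior × likelihood for each source: 0.33·0.23=0.07590, 0.4·0.11=0.04400, 0.27·0.19=0.05130. Summing gives P(heads) = 0.17120.
P(Coin 2 | heads) = 0.04400 / 0.17120 = 0.2570.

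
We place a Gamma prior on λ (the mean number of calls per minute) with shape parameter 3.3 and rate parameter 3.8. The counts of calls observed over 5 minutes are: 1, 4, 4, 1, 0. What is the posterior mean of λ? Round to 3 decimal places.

Total count ∑xᵢ = 10 over n = 5 minutes.
Gamma is conjugate to the Poisson likelihood: posterior is Gamma(shape = 3.3+10 = 13.3, rate = 3.8+5 = 8.8).
Posterior mean = shape/rate = 13.3/8.8 = 1.511.

Posterior mean ≈ 1.511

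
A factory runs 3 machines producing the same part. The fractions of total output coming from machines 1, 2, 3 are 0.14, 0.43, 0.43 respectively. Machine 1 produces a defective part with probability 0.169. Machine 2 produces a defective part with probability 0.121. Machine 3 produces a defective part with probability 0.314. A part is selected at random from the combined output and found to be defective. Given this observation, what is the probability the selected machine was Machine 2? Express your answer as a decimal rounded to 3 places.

Tabulate prior·likelihood by source: [1] prior 0.14, lik 0.169, product 0.02366; [2] prior 0.43, lik 0.121, product 0.05203; [3] prior 0.43, lik 0.314, product 0.1350.
Normalizing constant = 0.21071; the posterior for Machine 2 is its product over the sum, 0.05203/0.21071 = 0.247.

Posterior probability ≈ 0.247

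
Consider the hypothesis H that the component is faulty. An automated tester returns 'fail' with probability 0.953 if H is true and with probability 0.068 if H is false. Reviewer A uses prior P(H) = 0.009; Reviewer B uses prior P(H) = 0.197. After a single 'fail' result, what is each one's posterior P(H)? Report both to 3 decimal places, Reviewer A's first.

The likelihood ratio for a 'fail' result is 0.953/0.068 = 14.015.
Reviewer A: prior odds 0.009/0.991 = 0.0090817; posterior odds 0.12728; posterior probability 0.113.
Reviewer B: prior odds 0.197/0.803 = 0.24533; posterior odds 3.4382; posterior probability 0.775.

Reviewer A: 0.113; Reviewer B: 0.775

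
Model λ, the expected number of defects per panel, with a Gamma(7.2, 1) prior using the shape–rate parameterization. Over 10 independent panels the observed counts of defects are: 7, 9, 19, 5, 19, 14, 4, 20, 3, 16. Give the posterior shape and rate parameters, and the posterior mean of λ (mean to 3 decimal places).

Posterior: Gamma(shape=123.2, rate=11); mean ≈ 11.200

Total count ∑xᵢ = 116 over n = 10 panels.
Gamma is conjugate to the Poisson likelihood: posterior is Gamma(shape = 7.2+116 = 123.2, rate = 1+10 = 11).
Posterior mean = shape/rate = 123.2/11 = 11.200.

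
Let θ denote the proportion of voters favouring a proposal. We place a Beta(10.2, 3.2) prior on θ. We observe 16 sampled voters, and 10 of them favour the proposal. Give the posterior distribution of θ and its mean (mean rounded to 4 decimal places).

Posterior: Beta(20.2, 9.2); mean ≈ 0.6871

The binomial likelihood is conjugate to the Beta prior: with 10 successes and 6 failures, the posterior is Beta(10.2+10, 3.2+6) = Beta(20.2, 9.2).
Posterior mean = α/(α+β) = 20.2/29.4 = 0.6871.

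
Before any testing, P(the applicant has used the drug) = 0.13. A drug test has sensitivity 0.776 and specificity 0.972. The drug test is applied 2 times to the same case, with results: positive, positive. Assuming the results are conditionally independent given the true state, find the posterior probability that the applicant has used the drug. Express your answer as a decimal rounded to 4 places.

Posterior P(H) ≈ 0.9914

With H the event that the applicant has used the drug, the joint likelihood of the observed sequence is P(data|H) = 0.776·0.776 = 0.60218 and P(data|¬H) = 0.028·0.028 = 0.00078400.
Bayes: P(H|data) = 0.13·0.60218 / (0.13·0.60218 + 0.87·0.00078400) = 0.078283/0.078965 = 0.9914.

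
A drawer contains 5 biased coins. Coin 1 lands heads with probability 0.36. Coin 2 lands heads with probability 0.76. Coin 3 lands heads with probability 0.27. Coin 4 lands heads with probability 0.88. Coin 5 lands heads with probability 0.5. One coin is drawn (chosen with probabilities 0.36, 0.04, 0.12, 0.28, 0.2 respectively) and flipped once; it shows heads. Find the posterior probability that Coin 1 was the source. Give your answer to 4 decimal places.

Posterior probability ≈ 0.2405

P(heads|C1) = 0.36; P(heads|C2) = 0.76; P(heads|C3) = 0.27; P(heads|C4) = 0.88; P(heads|C5) = 0.5.
Prior × likelihood for each source: 0.36·0.36=0.1296, 0.04·0.76=0.03040, 0.12·0.27=0.03240, 0.28·0.88=0.2464, 0.2·0.5=0.1000. Summing gives P(heads) = 0.53880.
P(Coin 1 | heads) = 0.1296 / 0.53880 = 0.2405.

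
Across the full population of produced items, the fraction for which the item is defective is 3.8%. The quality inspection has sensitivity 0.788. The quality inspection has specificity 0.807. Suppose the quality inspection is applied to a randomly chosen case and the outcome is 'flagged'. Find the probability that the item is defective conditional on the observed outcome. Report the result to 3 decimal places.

P(H | E) ≈ 0.139

Write H for 'the item is defective'. Prior odds H:¬H = 0.038/0.962 = 0.039501. For the 'flagged' outcome, the likelihood ratio is 0.788/0.193 = 4.0829.
Posterior odds = 0.039501 × 4.0829 = 0.16128, so P(H|E) = 0.16128/(1+0.16128) = 0.139.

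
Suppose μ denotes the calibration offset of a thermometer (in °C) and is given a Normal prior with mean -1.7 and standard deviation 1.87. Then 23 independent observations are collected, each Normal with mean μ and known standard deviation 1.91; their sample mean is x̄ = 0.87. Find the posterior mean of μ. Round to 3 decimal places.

Posterior mean ≈ 0.758

Prior precision 1/τ₀² = 1/1.87² = 0.285968; data precision n/σ² = 23/1.91² = 6.30465.
Posterior precision = 0.285968 + 6.30465 = 6.59062.
Posterior mean = (0.285968·-1.7 + 6.30465·0.87) / 6.59062 = 0.758.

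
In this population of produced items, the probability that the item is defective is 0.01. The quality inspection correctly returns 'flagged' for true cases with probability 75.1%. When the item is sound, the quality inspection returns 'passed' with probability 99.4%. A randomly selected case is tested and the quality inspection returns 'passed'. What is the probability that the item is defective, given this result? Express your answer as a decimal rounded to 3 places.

Let H be the event that the item is defective. P(H) = 0.01, so P(¬H) = 0.99. With E the 'passed' result, P(E|H) = 0.249 and P(E|¬H) = 0.994.
P(E) = 0.249·0.01 + 0.994·0.99 = 0.0024900 + 0.98406 = 0.98655.
By Bayes' theorem, P(H|E) = 0.0024900 / 0.98655 = 0.003.

P(H | E) ≈ 0.003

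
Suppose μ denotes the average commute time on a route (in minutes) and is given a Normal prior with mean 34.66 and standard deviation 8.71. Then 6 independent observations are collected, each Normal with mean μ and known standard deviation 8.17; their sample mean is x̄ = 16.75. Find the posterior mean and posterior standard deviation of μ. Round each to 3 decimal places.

Prior precision 1/τ₀² = 1/8.71² = 0.0131815; data precision n/σ² = 6/8.17² = 0.0898891.
Posterior precision = 0.0131815 + 0.0898891 = 0.103071, giving posterior SD = 1/√0.103071 = 3.115.
Posterior mean = (0.0131815·34.66 + 0.0898891·16.75) / 0.103071 = 19.040.

Posterior mean ≈ 19.040; posterior SD ≈ 3.115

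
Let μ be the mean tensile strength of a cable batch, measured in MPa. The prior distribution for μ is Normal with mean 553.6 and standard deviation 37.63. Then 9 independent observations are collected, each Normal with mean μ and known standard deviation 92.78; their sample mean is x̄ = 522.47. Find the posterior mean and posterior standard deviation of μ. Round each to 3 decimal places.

Prior precision 1/τ₀² = 1/37.63² = 0.00070621; data precision n/σ² = 9/92.78² = 0.00104552.
Posterior precision = 0.00070621 + 0.00104552 = 0.00175173, giving posterior SD = 1/√0.00175173 = 23.893.
Posterior mean = (0.00070621·553.6 + 0.00104552·522.47) / 0.00175173 = 535.020.

Posterior mean ≈ 535.020; posterior SD ≈ 23.893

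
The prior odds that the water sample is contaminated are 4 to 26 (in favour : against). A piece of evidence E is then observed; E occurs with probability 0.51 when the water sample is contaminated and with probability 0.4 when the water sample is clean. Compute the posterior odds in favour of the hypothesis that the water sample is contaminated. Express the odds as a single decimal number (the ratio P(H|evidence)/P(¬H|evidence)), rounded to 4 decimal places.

Prior odds = 4/26 = 0.15385.
Likelihood ratio for E = 0.51/0.4 = 1.2750.
Posterior odds = prior odds × LR = 0.19615.

Posterior odds ≈ 0.1962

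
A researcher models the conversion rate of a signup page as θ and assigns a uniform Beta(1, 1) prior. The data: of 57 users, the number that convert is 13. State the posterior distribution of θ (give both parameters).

Posterior: Beta(14, 45)

The binomial likelihood is conjugate to the Beta prior: with 13 successes and 44 failures, the posterior is Beta(1+13, 1+44) = Beta(14, 45).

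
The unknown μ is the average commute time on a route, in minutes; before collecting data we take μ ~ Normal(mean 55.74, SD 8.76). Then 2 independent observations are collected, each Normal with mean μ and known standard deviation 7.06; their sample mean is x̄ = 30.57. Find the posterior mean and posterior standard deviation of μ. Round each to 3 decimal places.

Posterior mean ≈ 36.740; posterior SD ≈ 4.337

With known σ, the Normal prior is conjugate. Weight on the data is w = (n/σ²)/(n/σ² + 1/τ₀²) = 0.0401255/(0.0401255+0.0130314) = 0.75485.
Posterior mean = w·x̄ + (1−w)·μ₀ = 0.75485·30.57 + 0.24515·55.74 = 36.740. Posterior variance = 1/(0.0401255+0.0130314) = 18.8122, so SD = 4.337.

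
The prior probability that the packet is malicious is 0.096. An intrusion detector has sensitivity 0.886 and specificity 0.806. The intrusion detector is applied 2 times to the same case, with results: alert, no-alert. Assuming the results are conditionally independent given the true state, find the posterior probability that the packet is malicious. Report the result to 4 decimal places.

Let H be the event that the packet is malicious; start with P(H) = 0.096. P('alert'|H) = 0.886, P('alert'|¬H) = 0.194.
Update on result 1 ('alert'): P(H) ← 0.886·0.0960 / (0.886·0.0960 + 0.194·0.9040) = 0.085056/0.26043 = 0.3266.
Update on result 2 ('no-alert'): P(H) ← 0.114·0.3266 / (0.114·0.3266 + 0.806·0.6734) = 0.037232/0.58000 = 0.0642.

Posterior P(H) ≈ 0.0642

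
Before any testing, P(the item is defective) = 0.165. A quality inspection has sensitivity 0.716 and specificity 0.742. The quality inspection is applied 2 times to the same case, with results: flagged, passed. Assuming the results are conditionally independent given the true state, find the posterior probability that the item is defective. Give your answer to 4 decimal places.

Posterior P(H) ≈ 0.1735

Let H be the event that the item is defective; start with P(H) = 0.165. P('flagged'|H) = 0.716, P('flagged'|¬H) = 0.258.
Update on result 1 ('flagged'): P(H) ← 0.716·0.1650 / (0.716·0.1650 + 0.258·0.8350) = 0.11814/0.33357 = 0.3542.
Update on result 2 ('passed'): P(H) ← 0.284·0.3542 / (0.284·0.3542 + 0.742·0.6458) = 0.10058/0.57979 = 0.1735.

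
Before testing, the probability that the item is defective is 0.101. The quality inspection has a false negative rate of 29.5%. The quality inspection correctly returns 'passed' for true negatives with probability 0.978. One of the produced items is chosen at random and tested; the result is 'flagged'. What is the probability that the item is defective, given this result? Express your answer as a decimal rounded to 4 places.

P(H | E) ≈ 0.7826

Let H be the event that the item is defective. P(H) = 0.101, so P(¬H) = 0.899. With E the 'flagged' result, P(E|H) = 0.705 and P(E|¬H) = 0.022.
P(E) = 0.705·0.101 + 0.022·0.899 = 0.071205 + 0.019778 = 0.090983.
By Bayes' theorem, P(H|E) = 0.071205 / 0.090983 = 0.7826.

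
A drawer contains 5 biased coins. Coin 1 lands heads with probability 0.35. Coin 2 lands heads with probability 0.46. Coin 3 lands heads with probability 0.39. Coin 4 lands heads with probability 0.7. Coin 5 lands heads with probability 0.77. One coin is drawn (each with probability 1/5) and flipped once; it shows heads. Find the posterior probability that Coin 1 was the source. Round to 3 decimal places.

Tabulate prior·likelihood by source: [1] prior 0.2, lik 0.35, product 0.07000; [2] prior 0.2, lik 0.46, product 0.09200; [3] prior 0.2, lik 0.39, product 0.07800; [4] prior 0.2, lik 0.7, product 0.1400; [5] prior 0.2, lik 0.77, product 0.1540.
Normalizing constant = 0.53400; the posterior for Coin 1 is its product over the sum, 0.07000/0.53400 = 0.131.

Posterior probability ≈ 0.131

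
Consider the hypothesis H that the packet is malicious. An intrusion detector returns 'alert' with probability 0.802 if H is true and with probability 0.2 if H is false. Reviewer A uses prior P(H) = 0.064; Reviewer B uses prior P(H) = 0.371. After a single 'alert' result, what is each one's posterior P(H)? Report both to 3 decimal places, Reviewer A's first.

Reviewer A: 0.215; Reviewer B: 0.703

P('+'|H) = 0.802, P('+'|¬H) = 0.2.
Reviewer A: numerator 0.802·0.064 = 0.051328; evidence = 0.051328+0.2·0.936 = 0.23853; posterior = 0.215.
Reviewer B: numerator 0.802·0.371 = 0.29754; evidence = 0.29754+0.2·0.629 = 0.42334; posterior = 0.703.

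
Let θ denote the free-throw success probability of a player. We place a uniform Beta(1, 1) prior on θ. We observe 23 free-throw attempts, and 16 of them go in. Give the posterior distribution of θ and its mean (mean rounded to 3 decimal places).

Observing 16 successes and 7 failures updates Beta(1, 1) by adding the success and failure counts to the two shape parameters: α = 1+16 = 17, β = 1+7 = 8.
E[θ | data] = 17/(17+8) = 0.680.

Posterior: Beta(17, 8); mean ≈ 0.680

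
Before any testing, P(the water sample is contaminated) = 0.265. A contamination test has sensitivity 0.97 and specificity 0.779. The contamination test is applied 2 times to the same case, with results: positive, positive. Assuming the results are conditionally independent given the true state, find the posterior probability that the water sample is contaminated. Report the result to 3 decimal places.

Posterior P(H) ≈ 0.874

With H the event that the water sample is contaminated, the joint likelihood of the observed sequence is P(data|H) = 0.97·0.97 = 0.94090 and P(data|¬H) = 0.221·0.221 = 0.048841.
Bayes: P(H|data) = 0.265·0.94090 / (0.265·0.94090 + 0.735·0.048841) = 0.24934/0.28524 = 0.8741.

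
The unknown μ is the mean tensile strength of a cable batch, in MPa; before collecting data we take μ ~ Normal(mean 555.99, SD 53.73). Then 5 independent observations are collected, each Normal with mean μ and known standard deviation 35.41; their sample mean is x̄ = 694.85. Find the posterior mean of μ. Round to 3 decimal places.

Posterior mean ≈ 683.752

Prior precision 1/τ₀² = 1/53.73² = 0.00034639; data precision n/σ² = 5/35.41² = 0.00398766.
Posterior precision = 0.00034639 + 0.00398766 = 0.00433405.
Posterior mean = (0.00034639·555.99 + 0.00398766·694.85) / 0.00433405 = 683.752.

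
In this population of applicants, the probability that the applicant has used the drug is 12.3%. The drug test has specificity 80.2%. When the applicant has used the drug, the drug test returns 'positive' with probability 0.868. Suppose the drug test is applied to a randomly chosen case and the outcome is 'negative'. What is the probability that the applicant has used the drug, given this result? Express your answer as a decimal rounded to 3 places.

P(H | E) ≈ 0.023

Let H be the event that the applicant has used the drug. P(H) = 0.123, so P(¬H) = 0.877. With E the 'negative' result, P(E|H) = 0.132 and P(E|¬H) = 0.802.
P(E) = 0.132·0.123 + 0.802·0.877 = 0.016236 + 0.70335 = 0.71959.
By Bayes' theorem, P(H|E) = 0.016236 / 0.71959 = 0.023.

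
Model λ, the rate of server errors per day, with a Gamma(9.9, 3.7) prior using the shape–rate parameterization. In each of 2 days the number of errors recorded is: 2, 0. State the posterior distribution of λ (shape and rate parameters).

Posterior: Gamma(shape=11.9, rate=5.7)

The Poisson likelihood adds the total count to the shape and the number of exposure periods to the rate. Here ∑xᵢ = 2 and n = 2, so shape 9.9→11.9 and rate 3.7→5.7.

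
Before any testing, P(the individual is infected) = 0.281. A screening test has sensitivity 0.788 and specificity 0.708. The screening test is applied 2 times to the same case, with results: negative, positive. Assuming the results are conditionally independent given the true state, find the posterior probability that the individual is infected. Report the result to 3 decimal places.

With H the event that the individual is infected, the joint likelihood of the observed sequence is P(data|H) = 0.212·0.788 = 0.16706 and P(data|¬H) = 0.708·0.292 = 0.20674.
Bayes: P(H|data) = 0.281·0.16706 / (0.281·0.16706 + 0.719·0.20674) = 0.046943/0.19559 = 0.2400.

Posterior P(H) ≈ 0.240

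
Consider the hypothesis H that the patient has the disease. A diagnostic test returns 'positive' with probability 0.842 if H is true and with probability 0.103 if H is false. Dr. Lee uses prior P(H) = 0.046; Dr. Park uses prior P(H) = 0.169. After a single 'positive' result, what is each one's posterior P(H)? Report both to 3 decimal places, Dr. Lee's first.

Dr. Lee: 0.283; Dr. Park: 0.624

P('+'|H) = 0.842, P('+'|¬H) = 0.103.
Dr. Lee: numerator 0.842·0.046 = 0.038732; evidence = 0.038732+0.103·0.954 = 0.13699; posterior = 0.283.
Dr. Park: numerator 0.842·0.169 = 0.14230; evidence = 0.14230+0.103·0.831 = 0.22789; posterior = 0.624.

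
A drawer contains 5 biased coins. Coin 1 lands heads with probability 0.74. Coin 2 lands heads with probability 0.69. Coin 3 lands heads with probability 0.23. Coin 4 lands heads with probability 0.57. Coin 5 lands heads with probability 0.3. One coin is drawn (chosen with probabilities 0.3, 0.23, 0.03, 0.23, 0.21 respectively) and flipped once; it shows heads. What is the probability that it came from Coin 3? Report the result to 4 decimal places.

Posterior probability ≈ 0.0119

Tabulate prior·likelihood by source: [1] prior 0.3, lik 0.74, product 0.2220; [2] prior 0.23, lik 0.69, product 0.1587; [3] prior 0.03, lik 0.23, product 0.006900; [4] prior 0.23, lik 0.57, product 0.1311; [5] prior 0.21, lik 0.3, product 0.06300.
Normalizing constant = 0.58170; the posterior for Coin 3 is its product over the sum, 0.006900/0.58170 = 0.0119.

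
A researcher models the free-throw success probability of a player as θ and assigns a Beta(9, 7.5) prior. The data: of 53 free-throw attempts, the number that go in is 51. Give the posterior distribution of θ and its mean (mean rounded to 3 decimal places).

Posterior: Beta(60, 9.5); mean ≈ 0.863

Observing 51 successes and 2 failures updates Beta(9, 7.5) by adding the success and failure counts to the two shape parameters: α = 9+51 = 60, β = 7.5+2 = 9.5.
Posterior mean = α/(α+β) = 60/69.5 = 0.863.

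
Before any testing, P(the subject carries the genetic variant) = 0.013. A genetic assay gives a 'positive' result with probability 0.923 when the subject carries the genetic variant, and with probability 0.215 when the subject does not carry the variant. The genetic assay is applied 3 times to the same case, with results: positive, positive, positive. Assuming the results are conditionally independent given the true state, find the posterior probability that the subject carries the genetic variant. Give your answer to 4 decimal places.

Posterior P(H) ≈ 0.5103

Let H be the event that the subject carries the genetic variant; start with P(H) = 0.013. P('positive'|H) = 0.923, P('positive'|¬H) = 0.215.
Update on result 1 ('positive'): P(H) ← 0.923·0.0130 / (0.923·0.0130 + 0.215·0.9870) = 0.011999/0.22420 = 0.0535.
Update on result 2 ('positive'): P(H) ← 0.923·0.0535 / (0.923·0.0535 + 0.215·0.9465) = 0.049397/0.25289 = 0.1953.
Update on result 3 ('positive'): P(H) ← 0.923·0.1953 / (0.923·0.1953 + 0.215·0.8047) = 0.18029/0.35329 = 0.5103.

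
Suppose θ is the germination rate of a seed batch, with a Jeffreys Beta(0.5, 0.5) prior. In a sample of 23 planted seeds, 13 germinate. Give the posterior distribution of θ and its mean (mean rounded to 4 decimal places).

Posterior: Beta(13.5, 10.5); mean ≈ 0.5625

Observing 13 successes and 10 failures updates Beta(0.5, 0.5) by adding the success and failure counts to the two shape parameters: α = 0.5+13 = 13.5, β = 0.5+10 = 10.5.
E[θ | data] = 13.5/(13.5+10.5) = 0.5625.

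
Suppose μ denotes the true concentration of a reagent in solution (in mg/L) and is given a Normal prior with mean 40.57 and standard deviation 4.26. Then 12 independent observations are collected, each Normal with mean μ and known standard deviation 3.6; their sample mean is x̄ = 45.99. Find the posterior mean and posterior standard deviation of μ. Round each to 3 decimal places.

Posterior mean ≈ 45.686; posterior SD ≈ 1.010

Prior precision 1/τ₀² = 1/4.26² = 0.0551037; data precision n/σ² = 12/3.6² = 0.925926.
Posterior precision = 0.0551037 + 0.925926 = 0.981030, giving posterior SD = 1/√0.981030 = 1.010.
Posterior mean = (0.0551037·40.57 + 0.925926·45.99) / 0.981030 = 45.686.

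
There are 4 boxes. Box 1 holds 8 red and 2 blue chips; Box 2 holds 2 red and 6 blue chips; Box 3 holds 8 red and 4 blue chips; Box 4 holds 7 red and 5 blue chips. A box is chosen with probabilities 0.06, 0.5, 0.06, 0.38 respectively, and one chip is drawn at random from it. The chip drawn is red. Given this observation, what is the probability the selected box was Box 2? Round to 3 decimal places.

Posterior probability ≈ 0.288

P(red|Box 1) = 0.8; P(red|Box 2) = 0.25; P(red|Box 3) = 0.6667; P(red|Box 4) = 0.5833.
Prior × likelihood for each source: 0.06·0.8=0.04800, 0.5·0.25=0.1250, 0.06·0.6667=0.04000, 0.38·0.5833=0.2217. Summing gives P(red) = 0.43467.
P(Box 2 | red) = 0.1250 / 0.43467 = 0.288.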